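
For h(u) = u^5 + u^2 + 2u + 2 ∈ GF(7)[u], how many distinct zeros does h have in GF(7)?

3

Evaluate at each of the 7 elements of GF(7):
h(0) = 2; h(1) = 6; h(2) = 0 → root; h(3) = 1; h(4) = 0 → root; h(5) = 5; h(6) = 0 → root.
Roots: {2, 4, 6}.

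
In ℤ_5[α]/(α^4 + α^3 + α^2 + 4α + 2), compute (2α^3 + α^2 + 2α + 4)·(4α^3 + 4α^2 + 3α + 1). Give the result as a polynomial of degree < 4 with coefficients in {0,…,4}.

2α^3 + 2α + 2

Multiply in ℤ_5[α]: (2α^3 + α^2 + 2α + 4)·(4α^3 + 4α^2 + 3α + 1) = 3α^6 + 2α^5 + 3α^4 + 4α^3 + 3α^2 + 4α + 4.
Reduce using α^4 ≡ 4α^3 + 4α^2 + α + 3 (mod α^4 + α^3 + α^2 + 4α + 2).
Reduced: 2α^3 + 2α + 2.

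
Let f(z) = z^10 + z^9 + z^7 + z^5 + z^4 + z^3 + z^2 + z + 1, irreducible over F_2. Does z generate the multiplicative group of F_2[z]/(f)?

No

|GF(2^10)^×| = 2^10 − 1 = 1023. Prime factorization: 1023 = 3·11·31.
f is primitive ⇔ z has order 1023 in GF(2)[z]/(f), i.e. z^(1023/q) ≠ 1 for each prime q | 1023.
z^(341) mod f = 1
z^(93) mod f = z^9 + z^8 + z^6 + z^5.
z^(33) mod f = z^9 + z^8 + z^7 + z^6 + z^4 + z^3 + z.
Since z^(341) = 1, the order of z divides 341 < 1023; not primitive.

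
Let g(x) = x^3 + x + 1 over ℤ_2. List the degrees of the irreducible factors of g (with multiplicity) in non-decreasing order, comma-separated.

Roots in ℤ_2: g(0) = 1; g(1) = 1.
Complete factorization: g(x) = (x^3 + x + 1).
Factor degrees with multiplicity: 3 = 3.

3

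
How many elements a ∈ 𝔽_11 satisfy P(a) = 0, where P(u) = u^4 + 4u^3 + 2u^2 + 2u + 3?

Evaluate at each of the 11 elements of 𝔽_11:
P(0) = 3; P(1) = 1; P(2) = 8; P(3) = 7; P(4) = 5; P(5) = 0 → root; P(6) = 3; P(7) = 5; P(8) = 10; P(9) = 2; P(10) = 0 → root.
Roots: {5, 10}.

2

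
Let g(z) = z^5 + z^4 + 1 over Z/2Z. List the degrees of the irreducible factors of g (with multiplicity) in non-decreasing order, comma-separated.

2, 3

Roots in Z/2Z: g(0) = 1; g(1) = 1.
Complete factorization: g(z) = (z^2 + z + 1)·(z^3 + z + 1).
Factor degrees with multiplicity: 2 + 3 = 5.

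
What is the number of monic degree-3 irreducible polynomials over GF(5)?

x^(5^3) − x is the product of all monic irreducibles of degree dividing 3; Möbius inversion gives N = (1/3) Σ μ(3/d)·5^d.
Divisors of 3: 1, 3; μ(3/d) for each: -1, 1.
Σ = − 5^1 + 5^3 = 120.
N = 120/3 = 40.

40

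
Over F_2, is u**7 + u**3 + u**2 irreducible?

Write f(u) = u**7 + u**3 + u**2.
Check for roots in F_2: f(0) = 0 → root; f(1) = 1.
f(0) = 0, so (u) divides f(u); f is reducible.

No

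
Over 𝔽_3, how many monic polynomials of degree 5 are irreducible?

x^(3^5) − x is the product of all monic irreducibles of degree dividing 5; Möbius inversion gives N = (1/5) Σ μ(5/d)·3^d.
Divisors of 5: 1, 5; μ(5/d) for each: -1, 1.
Σ = − 3^1 + 3^5 = 240.
N = 240/5 = 48.

48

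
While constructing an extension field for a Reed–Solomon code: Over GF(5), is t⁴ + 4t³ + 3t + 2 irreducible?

No

Write h(t) = t⁴ + 4t³ + 3t + 2.
Check for roots in GF(5): h(0) = 2; h(1) = 0 → root; h(2) = 1; h(3) = 0 → root; h(4) = 1.
h(1) = 0, so (t − 1) divides h(t); h is reducible.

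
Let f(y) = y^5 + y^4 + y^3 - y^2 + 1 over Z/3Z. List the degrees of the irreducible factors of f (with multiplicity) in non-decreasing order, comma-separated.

1, 2, 2

Roots in Z/3Z: f(0) = 1; f(1) = 0 → root; f(2) = 2.
Linear factors from roots: (y - 1).
Complete factorization: f(y) = (y - 1)·(y^2 + 1)·(y^2 - y - 1).
Factor degrees with multiplicity: 1 + 2 + 2 = 5.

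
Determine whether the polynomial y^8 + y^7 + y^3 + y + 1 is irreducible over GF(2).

Yes

Write g(y) = y^8 + y^7 + y^3 + y + 1.
Check for roots in GF(2): g(0) = 1; g(1) = 1.
No roots, so no linear factors.
Monic irreducibles of degree 2 over GF(2): y^2 + y + 1.
None of them divide g (all give nonzero remainder).
Monic irreducibles of degree 3 over GF(2): y^3 + y + 1, y^3 + y^2 + 1.
None of them divide g (all give nonzero remainder).
Monic irreducibles of degree 4 over GF(2): y^4 + y + 1, y^4 + y^3 + 1, y^4 + y^3 + y^2 + y + 1.
None of them divide g (all give nonzero remainder).
No irreducible factor of degree ≤ 4 exists, so g is irreducible over GF(2).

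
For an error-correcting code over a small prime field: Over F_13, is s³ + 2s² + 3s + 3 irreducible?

Yes

Write P(s) = s³ + 2s² + 3s + 3.
Check each element of F_13 for a root: P(0)=3, P(1)=9, P(2)=12, P(3)=5, P(4)=7, P(5)=11, P(6)=10, P(7)=10, P(8)=4, P(9)=11, P(10)=11, P(11)=10, P(12)=1.
No roots. A degree-3 polynomial over a field with no linear factor is irreducible.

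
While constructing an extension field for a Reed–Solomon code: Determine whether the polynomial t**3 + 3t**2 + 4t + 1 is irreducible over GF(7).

Write h(t) = t**3 + 3t**2 + 4t + 1.
Check for roots in GF(7): h(0) = 1; h(1) = 2; h(2) = 1; h(3) = 4; h(4) = 3; h(5) = 4; h(6) = 6.
No roots. A degree-3 polynomial over a field with no linear factor is irreducible.

Yes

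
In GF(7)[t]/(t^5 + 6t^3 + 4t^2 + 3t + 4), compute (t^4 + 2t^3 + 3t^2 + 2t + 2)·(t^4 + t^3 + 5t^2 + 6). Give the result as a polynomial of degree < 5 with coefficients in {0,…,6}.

Multiply in GF(7)[t]: (t^4 + 2t^3 + 3t^2 + 2t + 2)·(t^4 + t^3 + 5t^2 + 6) = t^8 + 3t^7 + 3t^6 + t^5 + 4t^4 + 3t^3 + 5t + 5.
Reduce using t^5 ≡ t^3 + 3t^2 + 4t + 3 (mod t^5 + 6t^3 + 4t^2 + 3t + 4).
Reduced: 2t^3 + 4t^2 + 3t + 5.

2t^3 + 4t^2 + 3t + 5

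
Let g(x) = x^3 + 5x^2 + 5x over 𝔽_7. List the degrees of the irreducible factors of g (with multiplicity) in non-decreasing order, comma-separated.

Linear factors from roots: (x).
Complete factorization: g(x) = (x)·(x^2 + 5x + 5).
Factor degrees with multiplicity: 1 + 2 = 3.

1, 2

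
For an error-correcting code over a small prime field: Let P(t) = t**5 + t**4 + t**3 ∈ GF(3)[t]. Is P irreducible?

Check for roots in GF(3): P(0) = 0 → root; P(1) = 0 → root; P(2) = 2.
P(0) = 0, so (t) divides P(t); P is reducible.

No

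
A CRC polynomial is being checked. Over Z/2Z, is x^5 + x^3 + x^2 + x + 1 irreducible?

Write P(x) = x^5 + x^3 + x^2 + x + 1.
Check for roots in Z/2Z: P(0) = 1; P(1) = 1.
No roots, so no linear factors.
Monic irreducibles of degree 2 over GF(2): x^2 + x + 1.
None of them divide P (all give nonzero remainder).
No irreducible factor of degree ≤ 2 exists, so P is irreducible over GF(2).

Yes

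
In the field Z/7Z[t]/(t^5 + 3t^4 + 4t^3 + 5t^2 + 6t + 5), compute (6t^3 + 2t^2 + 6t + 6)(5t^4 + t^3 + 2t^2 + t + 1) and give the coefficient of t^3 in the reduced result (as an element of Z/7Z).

3

Multiply in Z/7Z[t]: (6t^3 + 2t^2 + 6t + 6)·(5t^4 + t^3 + 2t^2 + t + 1) = 2t^7 + 2t^6 + 2t^5 + 4t^4 + 5t^3 + 6t^2 + 5t + 6.
Reduce using t^5 ≡ 4t^4 + 3t^3 + 2t^2 + t + 2 (mod t^5 + 3t^4 + 4t^3 + 5t^2 + 6t + 5).
Reduced: 6t^4 + 3t^3 + 4t^2 + 3t + 4.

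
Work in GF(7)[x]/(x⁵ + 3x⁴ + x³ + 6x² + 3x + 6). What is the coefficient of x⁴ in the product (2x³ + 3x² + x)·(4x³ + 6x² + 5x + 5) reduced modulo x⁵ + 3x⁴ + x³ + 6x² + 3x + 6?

Multiply in GF(7)[x]: (2x³ + 3x² + x)·(4x³ + 6x² + 5x + 5) = x⁶ + 3x⁵ + 4x⁴ + 3x³ + 6x² + 5x.
Reduce using x⁵ ≡ 4x⁴ + 6x³ + x² + 4x + 1 (mod x⁵ + 3x⁴ + x³ + 6x² + 3x + 6).
Reduced: 3x⁴ + 4x³ + 3x² + 6x.

3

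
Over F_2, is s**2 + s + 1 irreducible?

Write h(s) = s**2 + s + 1.
Check for roots in F_2: h(0) = 1; h(1) = 1.
No roots. A degree-2 polynomial over a field with no linear factor is irreducible.

Yes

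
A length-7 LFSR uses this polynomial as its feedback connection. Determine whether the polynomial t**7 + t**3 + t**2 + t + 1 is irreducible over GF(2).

Yes

Write h(t) = t**7 + t**3 + t**2 + t + 1.
Check for roots in GF(2): h(0) = 1; h(1) = 1.
No roots, so no linear factors.
Monic irreducibles of degree 2 over GF(2): t**2 + t + 1.
None of them divide h (all give nonzero remainder).
Monic irreducibles of degree 3 over GF(2): t**3 + t + 1, t**3 + t**2 + 1.
None of them divide h (all give nonzero remainder).
No irreducible factor of degree ≤ 3 exists, so h is irreducible over GF(2).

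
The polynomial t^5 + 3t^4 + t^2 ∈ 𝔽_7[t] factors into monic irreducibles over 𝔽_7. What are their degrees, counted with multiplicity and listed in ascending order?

Write h(t) = t^5 + 3t^4 + t^2.
Linear factors from roots: (t), (t + 5).
Complete factorization: h(t) = (t + 5)·(t)^2·(t^2 + 5t + 3).
Factor degrees with multiplicity: 1 + 1 + 1 + 2 = 5.

1, 1, 1, 2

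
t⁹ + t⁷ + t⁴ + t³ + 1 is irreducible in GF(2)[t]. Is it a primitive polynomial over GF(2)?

Write f(t) = t⁹ + t⁷ + t⁴ + t³ + 1.
|GF(2^9)^×| = 2^9 − 1 = 511. Prime factorization: 511 = 7·73.
f is primitive ⇔ t has order 511 in GF(2)[t]/(f), i.e. t^(511/q) ≠ 1 for each prime q | 511.
t^(73) mod f = 1
t^(7) mod f = t⁷.
Since t^(73) = 1, the order of t divides 73 < 511; not primitive.

No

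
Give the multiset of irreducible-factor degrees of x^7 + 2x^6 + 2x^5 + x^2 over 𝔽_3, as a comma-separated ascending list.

Write f(x) = x^7 + 2x^6 + 2x^5 + x^2.
Roots in 𝔽_3: f(0) = 0 → root; f(1) = 0 → root; f(2) = 0 → root.
Linear factors from roots: (x), (x + 2), (x + 1).
Complete factorization: f(x) = (x + 2)·(x)^2·(x + 1)^2·(x^2 + x + 2).
Factor degrees with multiplicity: 1 + 1 + 1 + 1 + 1 + 2 = 7.

1, 1, 1, 1, 1, 2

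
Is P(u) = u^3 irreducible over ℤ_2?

No

Check for roots in ℤ_2: P(0) = 0 → root; P(1) = 1.
P(0) = 0, so (u) divides P(u); P is reducible.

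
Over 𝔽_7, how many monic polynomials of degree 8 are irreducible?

x^(7^8) − x is the product of all monic irreducibles of degree dividing 8; Möbius inversion gives N = (1/8) Σ μ(8/d)·7^d.
Divisors of 8: 1, 2, 4, 8; μ(8/d) for each: 0, 0, -1, 1.
Σ = − 7^4 + 7^8 = 5762400.
N = 5762400/8 = 720300.

720300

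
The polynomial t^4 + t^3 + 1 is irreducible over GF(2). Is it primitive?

Yes

Write f(t) = t^4 + t^3 + 1.
|GF(2^4)^×| = 2^4 − 1 = 15. Prime factorization: 15 = 3·5.
f is primitive ⇔ t has order 15 in GF(2)[t]/(f), i.e. t^(15/q) ≠ 1 for each prime q | 15.
t^(5) mod f = t^3 + t + 1.
t^(3) mod f = t^3.
None equal 1, so t has full order 15; f is primitive.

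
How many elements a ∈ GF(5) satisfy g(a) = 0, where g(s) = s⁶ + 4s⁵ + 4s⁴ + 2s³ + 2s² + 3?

Evaluate at each of the 5 elements of GF(5):
g(0) = 3; g(1) = 1; g(2) = 3; g(3) = 0 → root; g(4) = 4.
Roots: {3}.

1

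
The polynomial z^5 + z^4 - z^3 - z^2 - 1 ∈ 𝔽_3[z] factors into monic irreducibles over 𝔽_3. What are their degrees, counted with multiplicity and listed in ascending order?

Write g(z) = z^5 + z^4 - z^3 - z^2 - 1.
Roots in 𝔽_3: g(0) = 2; g(1) = 2; g(2) = 2.
Complete factorization: g(z) = (z^5 + z^4 - z^3 - z^2 - 1).
Factor degrees with multiplicity: 5 = 5.

5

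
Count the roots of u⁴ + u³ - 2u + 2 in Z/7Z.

1

Write g(u) = u⁴ + u³ - 2u + 2.
Evaluate at each of the 7 elements of Z/7Z:
g(0) = 2; g(1) = 2; g(2) = 1; g(3) = 6; g(4) = 6; g(5) = 0 → root; g(6) = 4.
Roots: {5}.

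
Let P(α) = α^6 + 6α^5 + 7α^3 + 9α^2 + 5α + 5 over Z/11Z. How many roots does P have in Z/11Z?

Evaluate at each of the 11 elements of Z/11Z:
P(0) = 5; P(1) = 0 → root; P(2) = 0 → root; P(3) = 2; P(4) = 0 → root; P(5) = 8; P(6) = 0 → root; P(7) = 9; P(8) = 0 → root; P(9) = 1; P(10) = 8.
Roots: {1, 2, 4, 6, 8}.

5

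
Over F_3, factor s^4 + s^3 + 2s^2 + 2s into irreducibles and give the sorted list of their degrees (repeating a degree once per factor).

Write f(s) = s^4 + s^3 + 2s^2 + 2s.
Roots in F_3: f(0) = 0 → root; f(1) = 0 → root; f(2) = 0 → root.
Linear factors from roots: (s), (s + 2), (s + 1).
Complete factorization: f(s) = (s)·(s + 2)·(s + 1)^2.
Factor degrees with multiplicity: 1 + 1 + 1 + 1 = 4.

1, 1, 1, 1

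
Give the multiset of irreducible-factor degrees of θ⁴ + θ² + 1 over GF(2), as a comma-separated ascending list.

2, 2

Write g(θ) = θ⁴ + θ² + 1.
Roots in GF(2): g(0) = 1; g(1) = 1.
Complete factorization: g(θ) = (θ² + θ + 1)^2.
Factor degrees with multiplicity: 2 + 2 = 4.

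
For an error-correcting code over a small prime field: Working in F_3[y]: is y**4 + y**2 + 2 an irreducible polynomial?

Write P(y) = y**4 + y**2 + 2.
Check for roots in F_3: P(0) = 2; P(1) = 1; P(2) = 1.
No roots, so no linear factors.
Monic irreducibles of degree 2 over GF(3): y**2 + 1, y**2 + y + 2, y**2 + 2y + 2.
None of them divide P (all give nonzero remainder).
No irreducible factor of degree ≤ 2 exists, so P is irreducible over GF(3).

Yes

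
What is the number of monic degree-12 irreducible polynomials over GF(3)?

44220

x^(3^12) − x is the product of all monic irreducibles of degree dividing 12; Möbius inversion gives N = (1/12) Σ μ(12/d)·3^d.
Divisors of 12: 1, 2, 3, 4, 6, 12; μ(12/d) for each: 0, 1, 0, -1, -1, 1.
Σ = 3^2 − 3^4 − 3^6 + 3^12 = 530640.
N = 530640/12 = 44220.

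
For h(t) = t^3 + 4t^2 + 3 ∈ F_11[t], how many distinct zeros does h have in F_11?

Evaluate at each of the 11 elements of F_11:
h(0) = 3; h(1) = 8; h(2) = 5; h(3) = 0 → root; h(4) = 10; h(5) = 8; h(6) = 0 → root; h(7) = 3; h(8) = 1; h(9) = 0 → root; h(10) = 6.
Roots: {3, 6, 9}.

3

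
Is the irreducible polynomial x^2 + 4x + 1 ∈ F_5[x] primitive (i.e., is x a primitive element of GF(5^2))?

No

Write f(x) = x^2 + 4x + 1.
|GF(5^2)^×| = 5^2 − 1 = 24. Prime factorization: 24 = 2^3·3.
f is primitive ⇔ x has order 24 in GF(5)[x]/(f), i.e. x^(24/q) ≠ 1 for each prime q | 24.
x^(12) mod f = 1
x^(8) mod f = x + 4.
Since x^(12) = 1, the order of x divides 12 < 24; not primitive.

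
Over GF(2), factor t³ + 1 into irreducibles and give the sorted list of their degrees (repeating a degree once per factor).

Write h(t) = t³ + 1.
Roots in GF(2): h(0) = 1; h(1) = 0 → root.
Linear factors from roots: (t + 1).
Complete factorization: h(t) = (t + 1)·(t² + t + 1).
Factor degrees with multiplicity: 1 + 2 = 3.

1, 2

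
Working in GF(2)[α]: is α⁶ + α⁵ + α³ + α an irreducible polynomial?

No

Write f(α) = α⁶ + α⁵ + α³ + α.
Check for roots in GF(2): f(0) = 0 → root; f(1) = 0 → root.
f(0) = 0, so (α) divides f(α); f is reducible.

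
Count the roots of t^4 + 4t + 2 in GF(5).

1

Write P(t) = t^4 + 4t + 2.
Evaluate at each of the 5 elements of GF(5):
P(0) = 2; P(1) = 2; P(2) = 1; P(3) = 0 → root; P(4) = 4.
Roots: {3}.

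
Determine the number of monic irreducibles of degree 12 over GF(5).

20343700

x^(5^12) − x is the product of all monic irreducibles of degree dividing 12; Möbius inversion gives N = (1/12) Σ μ(12/d)·5^d.
Divisors of 12: 1, 2, 3, 4, 6, 12; μ(12/d) for each: 0, 1, 0, -1, -1, 1.
Σ = 5^2 − 5^4 − 5^6 + 5^12 = 244124400.
N = 244124400/12 = 20343700.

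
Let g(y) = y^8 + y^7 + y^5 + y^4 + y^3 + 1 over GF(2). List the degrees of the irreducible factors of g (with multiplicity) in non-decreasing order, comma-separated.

Roots in GF(2): g(0) = 1; g(1) = 0 → root.
Linear factors from roots: (y + 1).
Complete factorization: g(y) = (y + 1)·(y^2 + y + 1)^2·(y^3 + y + 1).
Factor degrees with multiplicity: 1 + 2 + 2 + 3 = 8.

1, 2, 2, 3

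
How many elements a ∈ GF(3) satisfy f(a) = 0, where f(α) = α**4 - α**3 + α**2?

Evaluate at each of the 3 elements of GF(3):
f(0) = 0 → root; f(1) = 1; f(2) = 0 → root.
Roots: {0, 2}.

2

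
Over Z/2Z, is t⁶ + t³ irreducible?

Write m(t) = t⁶ + t³.
Check for roots in Z/2Z: m(0) = 0 → root; m(1) = 0 → root.
m(0) = 0, so (t) divides m(t); m is reducible.

No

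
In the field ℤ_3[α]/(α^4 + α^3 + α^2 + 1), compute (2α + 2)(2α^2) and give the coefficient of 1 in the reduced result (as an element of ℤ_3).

0

Multiply in ℤ_3[α]: (2α + 2)·(2α^2) = α^3 + α^2.
Reduced: α^3 + α^2.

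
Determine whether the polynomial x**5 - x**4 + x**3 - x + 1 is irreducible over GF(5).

Write f(x) = x**5 - x**4 + x**3 - x + 1.
Check for roots in GF(5): f(0) = 1; f(1) = 1; f(2) = 3; f(3) = 2; f(4) = 4.
No roots, so no linear factors.
Degree-2 irreducible divisors: test the 10 monic irreducibles of degree 2 over GF(5).
None of them divide f (all give nonzero remainder).
No irreducible factor of degree ≤ 2 exists, so f is irreducible over GF(5).

Yes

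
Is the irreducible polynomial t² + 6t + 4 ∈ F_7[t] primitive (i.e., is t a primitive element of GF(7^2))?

No

Write f(t) = t² + 6t + 4.
|GF(7^2)^×| = 7^2 − 1 = 48. Prime factorization: 48 = 2^4·3.
f is primitive ⇔ t has order 48 in GF(7)[t]/(f), i.e. t^(48/q) ≠ 1 for each prime q | 48.
t^(24) mod f = 1
t^(16) mod f = 2.
Since t^(24) = 1, the order of t divides 24 < 48; not primitive.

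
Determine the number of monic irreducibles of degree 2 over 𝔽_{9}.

36

x^(9^2) − x is the product of all monic irreducibles of degree dividing 2; Möbius inversion gives N = (1/2) Σ μ(2/d)·9^d.
Divisors of 2: 1, 2; μ(2/d) for each: -1, 1.
Σ = − 9^1 + 9^2 = 72.
N = 72/2 = 36.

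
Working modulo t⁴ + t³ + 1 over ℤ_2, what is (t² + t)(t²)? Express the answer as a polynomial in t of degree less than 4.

Multiply in ℤ_2[t]: (t² + t)·(t²) = t⁴ + t³.
Reduce using t⁴ ≡ t³ + 1 (mod t⁴ + t³ + 1).
Reduced: 1.

1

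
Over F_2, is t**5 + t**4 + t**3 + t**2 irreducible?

Write f(t) = t**5 + t**4 + t**3 + t**2.
Check for roots in F_2: f(0) = 0 → root; f(1) = 0 → root.
f(0) = 0, so (t) divides f(t); f is reducible.

No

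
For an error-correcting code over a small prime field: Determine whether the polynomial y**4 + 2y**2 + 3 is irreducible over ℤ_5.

Write h(y) = y**4 + 2y**2 + 3.
Check for roots in ℤ_5: h(0) = 3; h(1) = 1; h(2) = 2; h(3) = 2; h(4) = 1.
No roots, so no linear factors.
Degree-2 irreducible divisors: test the 10 monic irreducibles of degree 2 over GF(5).
None of them divide h (all give nonzero remainder).
No irreducible factor of degree ≤ 2 exists, so h is irreducible over GF(5).

Yes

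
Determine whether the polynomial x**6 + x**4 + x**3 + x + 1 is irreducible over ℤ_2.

Yes

Write f(x) = x**6 + x**4 + x**3 + x + 1.
Check for roots in ℤ_2: f(0) = 1; f(1) = 1.
No roots, so no linear factors.
Monic irreducibles of degree 2 over GF(2): x**2 + x + 1.
None of them divide f (all give nonzero remainder).
Monic irreducibles of degree 3 over GF(2): x**3 + x + 1, x**3 + x**2 + 1.
None of them divide f (all give nonzero remainder).
No irreducible factor of degree ≤ 3 exists, so f is irreducible over GF(2).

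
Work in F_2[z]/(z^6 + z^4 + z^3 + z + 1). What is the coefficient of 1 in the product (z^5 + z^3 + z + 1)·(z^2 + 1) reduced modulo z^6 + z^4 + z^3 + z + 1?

1

Multiply in F_2[z]: (z^5 + z^3 + z + 1)·(z^2 + 1) = z^7 + z^2 + z + 1.
Reduce using z^6 ≡ z^4 + z^3 + z + 1 (mod z^6 + z^4 + z^3 + z + 1).
Reduced: z^5 + z^4 + 1.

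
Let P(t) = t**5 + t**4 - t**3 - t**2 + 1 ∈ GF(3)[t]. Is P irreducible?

Yes

Check for roots in GF(3): P(0) = 1; P(1) = 1; P(2) = 1.
No roots, so no linear factors.
Monic irreducibles of degree 2 over GF(3): t**2 + 1, t**2 + t - 1, t**2 - t - 1.
None of them divide P (all give nonzero remainder).
No irreducible factor of degree ≤ 2 exists, so P is irreducible over GF(3).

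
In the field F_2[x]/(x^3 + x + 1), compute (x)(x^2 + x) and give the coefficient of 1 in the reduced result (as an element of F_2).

1

Multiply in F_2[x]: (x)·(x^2 + x) = x^3 + x^2.
Reduce using x^3 ≡ x + 1 (mod x^3 + x + 1).
Reduced: x^2 + x + 1.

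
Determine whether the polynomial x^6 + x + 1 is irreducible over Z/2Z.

Write g(x) = x^6 + x + 1.
Check for roots in Z/2Z: g(0) = 1; g(1) = 1.
No roots, so no linear factors.
Monic irreducibles of degree 2 over GF(2): x^2 + x + 1.
None of them divide g (all give nonzero remainder).
Monic irreducibles of degree 3 over GF(2): x^3 + x + 1, x^3 + x^2 + 1.
None of them divide g (all give nonzero remainder).
No irreducible factor of degree ≤ 3 exists, so g is irreducible over GF(2).

Yes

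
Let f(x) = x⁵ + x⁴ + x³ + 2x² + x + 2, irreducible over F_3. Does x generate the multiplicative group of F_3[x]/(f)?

No

|GF(3^5)^×| = 3^5 − 1 = 242. Prime factorization: 242 = 2·11^2.
f is primitive ⇔ x has order 242 in GF(3)[x]/(f), i.e. x^(242/q) ≠ 1 for each prime q | 242.
x^(121) mod f = 1
x^(22) mod f = 2x⁴ + 2x³ + 2.
Since x^(121) = 1, the order of x divides 121 < 242; not primitive.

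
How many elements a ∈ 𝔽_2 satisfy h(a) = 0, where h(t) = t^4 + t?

Evaluate at each of the 2 elements of 𝔽_2:
h(0) = 0 → root; h(1) = 0 → root.
Roots: {0, 1}.

2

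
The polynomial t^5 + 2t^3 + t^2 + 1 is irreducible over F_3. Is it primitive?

Yes

Write f(t) = t^5 + 2t^3 + t^2 + 1.
|GF(3^5)^×| = 3^5 − 1 = 242. Prime factorization: 242 = 2·11^2.
f is primitive ⇔ t has order 242 in GF(3)[t]/(f), i.e. t^(242/q) ≠ 1 for each prime q | 242.
t^(121) mod f = 2.
t^(22) mod f = t^2 + 2t + 2.
None equal 1, so t has full order 242; f is primitive.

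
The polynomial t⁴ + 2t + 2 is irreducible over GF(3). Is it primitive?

Write f(t) = t⁴ + 2t + 2.
|GF(3^4)^×| = 3^4 − 1 = 80. Prime factorization: 80 = 2^4·5.
f is primitive ⇔ t has order 80 in GF(3)[t]/(f), i.e. t^(80/q) ≠ 1 for each prime q | 80.
t^(40) mod f = 2.
t^(16) mod f = t³ + 2t + 2.
None equal 1, so t has full order 80; f is primitive.

Yes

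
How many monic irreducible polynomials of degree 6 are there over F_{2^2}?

x^(4^6) − x is the product of all monic irreducibles of degree dividing 6; Möbius inversion gives N = (1/6) Σ μ(6/d)·4^d.
Divisors of 6: 1, 2, 3, 6; μ(6/d) for each: 1, -1, -1, 1.
Σ = 4^1 − 4^2 − 4^3 + 4^6 = 4020.
N = 4020/6 = 670.

670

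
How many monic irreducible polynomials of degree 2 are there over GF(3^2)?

The number of monic irreducibles of degree 2 over GF(9) is (1/2)·Σ_{d∣2} μ(2/d) 9^d.
Divisors of 2: 1, 2; μ(2/d) for each: -1, 1.
Σ = − 9^1 + 9^2 = 72.
N = 72/2 = 36.

36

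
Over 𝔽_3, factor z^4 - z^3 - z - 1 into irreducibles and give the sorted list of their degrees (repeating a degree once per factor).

2, 2

Write h(z) = z^4 - z^3 - z - 1.
Roots in 𝔽_3: h(0) = 2; h(1) = 1; h(2) = 2.
Complete factorization: h(z) = (z^2 + 1)·(z^2 - z - 1).
Factor degrees with multiplicity: 2 + 2 = 4.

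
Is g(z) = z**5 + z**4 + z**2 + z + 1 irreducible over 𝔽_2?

Check for roots in 𝔽_2: g(0) = 1; g(1) = 1.
No roots, so no linear factors.
Monic irreducibles of degree 2 over GF(2): z**2 + z + 1.
None of them divide g (all give nonzero remainder).
No irreducible factor of degree ≤ 2 exists, so g is irreducible over GF(2).

Yes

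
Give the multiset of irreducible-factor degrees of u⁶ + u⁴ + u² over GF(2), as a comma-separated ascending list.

1, 1, 2, 2

Write h(u) = u⁶ + u⁴ + u².
Roots in GF(2): h(0) = 0 → root; h(1) = 1.
Linear factors from roots: (u).
Complete factorization: h(u) = (u)^2·(u² + u + 1)^2.
Factor degrees with multiplicity: 1 + 1 + 2 + 2 = 6.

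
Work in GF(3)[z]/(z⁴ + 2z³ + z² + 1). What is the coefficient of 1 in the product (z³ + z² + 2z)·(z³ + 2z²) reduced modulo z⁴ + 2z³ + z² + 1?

2

Multiply in GF(3)[z]: (z³ + z² + 2z)·(z³ + 2z²) = z⁶ + z⁴ + z³.
Reduce using z⁴ ≡ z³ + 2z² + 2 (mod z⁴ + 2z³ + z² + 1).
Reduced: z³ + z² + 2z + 2.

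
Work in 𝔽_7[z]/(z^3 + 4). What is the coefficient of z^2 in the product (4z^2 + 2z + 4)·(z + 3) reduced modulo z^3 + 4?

0

Multiply in 𝔽_7[z]: (4z^2 + 2z + 4)·(z + 3) = 4z^3 + 3z + 5.
Reduce using z^3 ≡ 3 (mod z^3 + 4).
Reduced: 3z + 3.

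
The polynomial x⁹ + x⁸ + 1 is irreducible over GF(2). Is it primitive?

Write f(x) = x⁹ + x⁸ + 1.
|GF(2^9)^×| = 2^9 − 1 = 511. Prime factorization: 511 = 7·73.
f is primitive ⇔ x has order 511 in GF(2)[x]/(f), i.e. x^(511/q) ≠ 1 for each prime q | 511.
x^(73) mod f = 1
x^(7) mod f = x⁷.
Since x^(73) = 1, the order of x divides 73 < 511; not primitive.

No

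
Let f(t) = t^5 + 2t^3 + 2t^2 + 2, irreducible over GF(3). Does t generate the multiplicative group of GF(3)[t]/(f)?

|GF(3^5)^×| = 3^5 − 1 = 242. Prime factorization: 242 = 2·11^2.
f is primitive ⇔ t has order 242 in GF(3)[t]/(f), i.e. t^(242/q) ≠ 1 for each prime q | 242.
t^(121) mod f = 1
t^(22) mod f = t^2 + t + 2.
Since t^(121) = 1, the order of t divides 121 < 242; not primitive.

No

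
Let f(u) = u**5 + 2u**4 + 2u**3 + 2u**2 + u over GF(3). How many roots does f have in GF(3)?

2

Evaluate at each of the 3 elements of GF(3):
f(0) = 0 → root; f(1) = 2; f(2) = 0 → root.
Roots: {0, 2}.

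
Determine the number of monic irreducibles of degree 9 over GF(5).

Gauss's count: N_{5}(9) = (1/9) Σ_{d|9} μ(9/d)·5^d.
Divisors of 9: 1, 3, 9; μ(9/d) for each: 0, -1, 1.
Σ = − 5^3 + 5^9 = 1953000.
N = 1953000/9 = 217000.

217000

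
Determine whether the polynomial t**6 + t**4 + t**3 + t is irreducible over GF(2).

No

Write m(t) = t**6 + t**4 + t**3 + t.
Check for roots in GF(2): m(0) = 0 → root; m(1) = 0 → root.
m(0) = 0, so (t) divides m(t); m is reducible.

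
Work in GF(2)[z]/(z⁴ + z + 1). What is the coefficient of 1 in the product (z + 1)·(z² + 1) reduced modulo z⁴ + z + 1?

Multiply in GF(2)[z]: (z + 1)·(z² + 1) = z³ + z² + z + 1.
Reduced: z³ + z² + z + 1.

1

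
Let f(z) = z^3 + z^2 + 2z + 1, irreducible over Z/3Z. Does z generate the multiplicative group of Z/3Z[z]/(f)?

Yes

|GF(3^3)^×| = 3^3 − 1 = 26. Prime factorization: 26 = 2·13.
f is primitive ⇔ z has order 26 in GF(3)[z]/(f), i.e. z^(26/q) ≠ 1 for each prime q | 26.
z^(13) mod f = 2.
z^(2) mod f = z^2.
None equal 1, so z has full order 26; f is primitive.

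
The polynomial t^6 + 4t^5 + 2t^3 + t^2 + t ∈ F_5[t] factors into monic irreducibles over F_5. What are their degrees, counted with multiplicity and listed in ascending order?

1, 1, 4

Write h(t) = t^6 + 4t^5 + 2t^3 + t^2 + t.
Roots in F_5: h(0) = 0 → root; h(1) = 4; h(2) = 4; h(3) = 2; h(4) = 0 → root.
Linear factors from roots: (t), (t + 1).
Complete factorization: h(t) = (t)·(t + 1)·(t^4 + 3t^3 + 2t^2 + 1).
Factor degrees with multiplicity: 1 + 1 + 4 = 6.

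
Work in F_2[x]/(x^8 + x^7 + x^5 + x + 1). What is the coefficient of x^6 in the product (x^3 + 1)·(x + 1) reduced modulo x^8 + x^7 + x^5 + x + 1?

Multiply in F_2[x]: (x^3 + 1)·(x + 1) = x^4 + x^3 + x + 1.
Reduced: x^4 + x^3 + x + 1.

0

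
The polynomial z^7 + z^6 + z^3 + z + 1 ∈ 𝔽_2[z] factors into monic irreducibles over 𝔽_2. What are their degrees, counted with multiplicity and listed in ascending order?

Write f(z) = z^7 + z^6 + z^3 + z + 1.
Roots in 𝔽_2: f(0) = 1; f(1) = 1.
Complete factorization: f(z) = (z^7 + z^6 + z^3 + z + 1).
Factor degrees with multiplicity: 7 = 7.

7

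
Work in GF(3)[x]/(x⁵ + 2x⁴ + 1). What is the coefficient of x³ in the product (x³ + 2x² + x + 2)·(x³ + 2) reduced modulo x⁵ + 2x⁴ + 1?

Multiply in GF(3)[x]: (x³ + 2x² + x + 2)·(x³ + 2) = x⁶ + 2x⁵ + x⁴ + x³ + x² + 2x + 1.
Reduce using x⁵ ≡ x⁴ + 2 (mod x⁵ + 2x⁴ + 1).
Reduced: x⁴ + x³ + x² + x + 1.

1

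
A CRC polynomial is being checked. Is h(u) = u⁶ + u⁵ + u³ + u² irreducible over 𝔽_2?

No

Check for roots in 𝔽_2: h(0) = 0 → root; h(1) = 0 → root.
h(0) = 0, so (u) divides h(u); h is reducible.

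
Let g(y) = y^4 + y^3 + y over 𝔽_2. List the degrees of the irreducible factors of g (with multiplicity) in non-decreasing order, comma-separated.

Roots in 𝔽_2: g(0) = 0 → root; g(1) = 1.
Linear factors from roots: (y).
Complete factorization: g(y) = (y)·(y^3 + y^2 + 1).
Factor degrees with multiplicity: 1 + 3 = 4.

1, 3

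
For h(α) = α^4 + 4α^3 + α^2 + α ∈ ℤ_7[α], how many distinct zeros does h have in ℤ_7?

Evaluate at each of the 7 elements of ℤ_7:
h(0) = 0 → root; h(1) = 0 → root; h(2) = 5; h(3) = 5; h(4) = 0 → root; h(5) = 0 → root; h(6) = 4.
Roots: {0, 1, 4, 5}.

4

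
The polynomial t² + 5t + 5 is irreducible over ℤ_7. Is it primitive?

Yes

Write f(t) = t² + 5t + 5.
|GF(7^2)^×| = 7^2 − 1 = 48. Prime factorization: 48 = 2^4·3.
f is primitive ⇔ t has order 48 in GF(7)[t]/(f), i.e. t^(48/q) ≠ 1 for each prime q | 48.
t^(24) mod f = 6.
t^(16) mod f = 4.
None equal 1, so t has full order 48; f is primitive.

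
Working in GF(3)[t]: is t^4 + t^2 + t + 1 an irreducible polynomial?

Yes

Write h(t) = t^4 + t^2 + t + 1.
Check for roots in GF(3): h(0) = 1; h(1) = 1; h(2) = 2.
No roots, so no linear factors.
Monic irreducibles of degree 2 over GF(3): t^2 + 1, t^2 + t - 1, t^2 - t - 1.
None of them divide h (all give nonzero remainder).
No irreducible factor of degree ≤ 2 exists, so h is irreducible over GF(3).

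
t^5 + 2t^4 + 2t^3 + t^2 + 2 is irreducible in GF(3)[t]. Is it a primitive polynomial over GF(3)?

No

Write f(t) = t^5 + 2t^4 + 2t^3 + t^2 + 2.
|GF(3^5)^×| = 3^5 − 1 = 242. Prime factorization: 242 = 2·11^2.
f is primitive ⇔ t has order 242 in GF(3)[t]/(f), i.e. t^(242/q) ≠ 1 for each prime q | 242.
t^(121) mod f = 1
t^(22) mod f = t^4 + t + 1.
Since t^(121) = 1, the order of t divides 121 < 242; not primitive.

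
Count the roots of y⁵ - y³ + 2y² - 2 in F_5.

3

Write h(y) = y⁵ - y³ + 2y² - 2.
Evaluate at each of the 5 elements of F_5:
h(0) = 3; h(1) = 0 → root; h(2) = 0 → root; h(3) = 2; h(4) = 0 → root.
Roots: {1, 2, 4}.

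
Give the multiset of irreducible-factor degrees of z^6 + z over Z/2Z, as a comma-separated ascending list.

1, 1, 4

Write g(z) = z^6 + z.
Roots in Z/2Z: g(0) = 0 → root; g(1) = 0 → root.
Linear factors from roots: (z), (z + 1).
Complete factorization: g(z) = (z)·(z + 1)·(z^4 + z^3 + z^2 + z + 1).
Factor degrees with multiplicity: 1 + 1 + 4 = 6.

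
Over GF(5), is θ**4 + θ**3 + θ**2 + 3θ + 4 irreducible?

Write m(θ) = θ**4 + θ**3 + θ**2 + 3θ + 4.
Check for roots in GF(5): m(0) = 4; m(1) = 0 → root; m(2) = 3; m(3) = 0 → root; m(4) = 2.
m(1) = 0, so (θ − 1) divides m(θ); m is reducible.

No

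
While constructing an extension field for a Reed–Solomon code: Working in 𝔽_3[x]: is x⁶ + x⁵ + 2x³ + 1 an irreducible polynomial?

Yes

Write f(x) = x⁶ + x⁵ + 2x³ + 1.
Check for roots in 𝔽_3: f(0) = 1; f(1) = 2; f(2) = 2.
No roots, so no linear factors.
Monic irreducibles of degree 2 over GF(3): x² + 1, x² + x + 2, x² + 2x + 2.
None of them divide f (all give nonzero remainder).
Degree-3 irreducible divisors: test the 8 monic irreducibles of degree 3 over GF(3).
None of them divide f (all give nonzero remainder).
No irreducible factor of degree ≤ 3 exists, so f is irreducible over GF(3).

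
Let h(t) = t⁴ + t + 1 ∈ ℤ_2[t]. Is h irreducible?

Check for roots in ℤ_2: h(0) = 1; h(1) = 1.
No roots, so no linear factors.
Monic irreducibles of degree 2 over GF(2): t² + t + 1.
None of them divide h (all give nonzero remainder).
No irreducible factor of degree ≤ 2 exists, so h is irreducible over GF(2).

Yes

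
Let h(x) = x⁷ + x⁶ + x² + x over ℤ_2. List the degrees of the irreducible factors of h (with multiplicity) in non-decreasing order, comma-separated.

Roots in ℤ_2: h(0) = 0 → root; h(1) = 0 → root.
Linear factors from roots: (x), (x + 1).
Complete factorization: h(x) = (x)·(x + 1)^2·(x⁴ + x³ + x² + x + 1).
Factor degrees with multiplicity: 1 + 1 + 1 + 4 = 7.

1, 1, 1, 4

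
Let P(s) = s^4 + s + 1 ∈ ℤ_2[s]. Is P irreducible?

Yes

Check for roots in ℤ_2: P(0) = 1; P(1) = 1.
No roots, so no linear factors.
Monic irreducibles of degree 2 over GF(2): s^2 + s + 1.
None of them divide P (all give nonzero remainder).
No irreducible factor of degree ≤ 2 exists, so P is irreducible over GF(2).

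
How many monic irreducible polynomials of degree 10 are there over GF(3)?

Gauss's count: N_{3}(10) = (1/10) Σ_{d|10} μ(10/d)·3^d.
Divisors of 10: 1, 2, 5, 10; μ(10/d) for each: 1, -1, -1, 1.
Σ = 3^1 − 3^2 − 3^5 + 3^10 = 58800.
N = 58800/10 = 5880.

5880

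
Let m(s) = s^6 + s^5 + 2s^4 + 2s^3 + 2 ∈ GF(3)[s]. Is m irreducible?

Yes

Check for roots in GF(3): m(0) = 2; m(1) = 2; m(2) = 2.
No roots, so no linear factors.
Monic irreducibles of degree 2 over GF(3): s^2 + 1, s^2 + s + 2, s^2 + 2s + 2.
None of them divide m (all give nonzero remainder).
Degree-3 irreducible divisors: test the 8 monic irreducibles of degree 3 over GF(3).
None of them divide m (all give nonzero remainder).
No irreducible factor of degree ≤ 3 exists, so m is irreducible over GF(3).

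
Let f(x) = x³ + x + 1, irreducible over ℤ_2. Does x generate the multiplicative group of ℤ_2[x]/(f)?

|GF(2^3)^×| = 2^3 − 1 = 7. Prime factorization: 7 = 7.
f is primitive ⇔ x has order 7 in GF(2)[x]/(f), i.e. x^(7/q) ≠ 1 for each prime q | 7.
x^(1) mod f = x.
None equal 1, so x has full order 7; f is primitive.

Yes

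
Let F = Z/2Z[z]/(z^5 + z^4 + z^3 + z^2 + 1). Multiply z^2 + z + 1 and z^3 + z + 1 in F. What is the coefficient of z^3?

1

Multiply in Z/2Z[z]: (z^2 + z + 1)·(z^3 + z + 1) = z^5 + z^4 + 1.
Reduce using z^5 ≡ z^4 + z^3 + z^2 + 1 (mod z^5 + z^4 + z^3 + z^2 + 1).
Reduced: z^3 + z^2.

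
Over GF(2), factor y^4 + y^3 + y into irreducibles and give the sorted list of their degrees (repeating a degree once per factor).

Write f(y) = y^4 + y^3 + y.
Roots in GF(2): f(0) = 0 → root; f(1) = 1.
Linear factors from roots: (y).
Complete factorization: f(y) = (y)·(y^3 + y^2 + 1).
Factor degrees with multiplicity: 1 + 3 = 4.

1, 3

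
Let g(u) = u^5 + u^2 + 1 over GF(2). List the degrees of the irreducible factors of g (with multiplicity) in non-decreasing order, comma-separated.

Roots in GF(2): g(0) = 1; g(1) = 1.
Complete factorization: g(u) = (u^5 + u^2 + 1).
Factor degrees with multiplicity: 5 = 5.

5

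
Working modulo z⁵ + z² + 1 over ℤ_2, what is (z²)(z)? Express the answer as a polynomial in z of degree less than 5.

z^3

Multiply in ℤ_2[z]: (z²)·(z) = z³.
Reduced: z³.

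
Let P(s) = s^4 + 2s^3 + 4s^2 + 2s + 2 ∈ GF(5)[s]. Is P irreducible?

Yes

Check for roots in GF(5): P(0) = 2; P(1) = 1; P(2) = 4; P(3) = 4; P(4) = 3.
No roots, so no linear factors.
Degree-2 irreducible divisors: test the 10 monic irreducibles of degree 2 over GF(5).
None of them divide P (all give nonzero remainder).
No irreducible factor of degree ≤ 2 exists, so P is irreducible over GF(5).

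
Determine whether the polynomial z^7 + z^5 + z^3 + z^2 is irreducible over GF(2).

Write P(z) = z^7 + z^5 + z^3 + z^2.
Check for roots in GF(2): P(0) = 0 → root; P(1) = 0 → root.
P(0) = 0, so (z) divides P(z); P is reducible.

No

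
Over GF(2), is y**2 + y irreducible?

No

Write h(y) = y**2 + y.
Check for roots in GF(2): h(0) = 0 → root; h(1) = 0 → root.
h(0) = 0, so (y) divides h(y); h is reducible.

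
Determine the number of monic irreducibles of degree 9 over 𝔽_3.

Gauss's count: N_{3}(9) = (1/9) Σ_{d|9} μ(9/d)·3^d.
Divisors of 9: 1, 3, 9; μ(9/d) for each: 0, -1, 1.
Σ = − 3^3 + 3^9 = 19656.
N = 19656/9 = 2184.

2184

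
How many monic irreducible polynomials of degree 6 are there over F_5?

Gauss's count: N_{5}(6) = (1/6) Σ_{d|6} μ(6/d)·5^d.
Divisors of 6: 1, 2, 3, 6; μ(6/d) for each: 1, -1, -1, 1.
Σ = 5^1 − 5^2 − 5^3 + 5^6 = 15480.
N = 15480/6 = 2580.

2580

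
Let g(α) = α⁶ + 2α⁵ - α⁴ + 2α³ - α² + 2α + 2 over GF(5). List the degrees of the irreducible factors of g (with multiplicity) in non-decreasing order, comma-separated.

1, 1, 4

Roots in GF(5): g(0) = 2; g(1) = 2; g(2) = 0 → root; g(3) = 2; g(4) = 0 → root.
Linear factors from roots: (α - 2), (α + 1).
Complete factorization: g(α) = (α + 1)·(α - 2)·(α⁴ - 2α³ - α² + 2α - 1).
Factor degrees with multiplicity: 1 + 1 + 4 = 6.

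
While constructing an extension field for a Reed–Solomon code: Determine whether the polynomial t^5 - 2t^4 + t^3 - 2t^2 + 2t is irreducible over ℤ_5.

Write f(t) = t^5 - 2t^4 + t^3 - 2t^2 + 2t.
Check for roots in ℤ_5: f(0) = 0 → root; f(1) = 0 → root; f(2) = 4; f(3) = 1; f(4) = 2.
f(0) = 0, so (t) divides f(t); f is reducible.

No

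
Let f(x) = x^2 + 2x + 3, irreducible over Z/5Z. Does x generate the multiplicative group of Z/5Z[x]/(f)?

Yes

|GF(5^2)^×| = 5^2 − 1 = 24. Prime factorization: 24 = 2^3·3.
f is primitive ⇔ x has order 24 in GF(5)[x]/(f), i.e. x^(24/q) ≠ 1 for each prime q | 24.
x^(12) mod f = 4.
x^(8) mod f = 4x + 1.
None equal 1, so x has full order 24; f is primitive.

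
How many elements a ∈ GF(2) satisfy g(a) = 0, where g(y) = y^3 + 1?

1

Evaluate at each of the 2 elements of GF(2):
g(0) = 1; g(1) = 0 → root.
Roots: {1}.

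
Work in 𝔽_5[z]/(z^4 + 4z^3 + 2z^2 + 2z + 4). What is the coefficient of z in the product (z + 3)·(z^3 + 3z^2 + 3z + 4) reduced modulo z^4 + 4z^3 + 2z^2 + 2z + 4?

Multiply in 𝔽_5[z]: (z + 3)·(z^3 + 3z^2 + 3z + 4) = z^4 + z^3 + 2z^2 + 3z + 2.
Reduce using z^4 ≡ z^3 + 3z^2 + 3z + 1 (mod z^4 + 4z^3 + 2z^2 + 2z + 4).
Reduced: 2z^3 + z + 3.

1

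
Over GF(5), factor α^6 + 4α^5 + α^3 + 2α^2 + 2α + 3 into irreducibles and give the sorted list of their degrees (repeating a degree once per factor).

1, 1, 2, 2

Write f(α) = α^6 + 4α^5 + α^3 + 2α^2 + 2α + 3.
Roots in GF(5): f(0) = 3; f(1) = 3; f(2) = 0 → root; f(3) = 0 → root; f(4) = 4.
Linear factors from roots: (α + 3), (α + 2).
Complete factorization: f(α) = (α + 2)·(α + 3)·(α^2 + 3)·(α^2 + 4α + 1).
Factor degrees with multiplicity: 1 + 1 + 2 + 2 = 6.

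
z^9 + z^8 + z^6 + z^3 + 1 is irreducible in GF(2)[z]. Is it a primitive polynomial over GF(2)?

No

Write f(z) = z^9 + z^8 + z^6 + z^3 + 1.
|GF(2^9)^×| = 2^9 − 1 = 511. Prime factorization: 511 = 7·73.
f is primitive ⇔ z has order 511 in GF(2)[z]/(f), i.e. z^(511/q) ≠ 1 for each prime q | 511.
z^(73) mod f = 1
z^(7) mod f = z^7.
Since z^(73) = 1, the order of z divides 73 < 511; not primitive.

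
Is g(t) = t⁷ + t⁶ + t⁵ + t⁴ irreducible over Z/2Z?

Check for roots in Z/2Z: g(0) = 0 → root; g(1) = 0 → root.
g(0) = 0, so (t) divides g(t); g is reducible.

No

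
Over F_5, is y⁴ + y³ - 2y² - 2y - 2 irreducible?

No

Write h(y) = y⁴ + y³ - 2y² - 2y - 2.
Check for roots in F_5: h(0) = 3; h(1) = 1; h(2) = 0 → root; h(3) = 2; h(4) = 3.
h(2) = 0, so (y − 2) divides h(y); h is reducible.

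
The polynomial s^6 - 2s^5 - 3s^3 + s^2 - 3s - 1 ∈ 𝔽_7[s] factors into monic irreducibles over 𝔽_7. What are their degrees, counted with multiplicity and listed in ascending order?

Write g(s) = s^6 - 2s^5 - 3s^3 + s^2 - 3s - 1.
Linear factors from roots: (s - 1), (s - 3), (s + 2).
Complete factorization: g(s) = (s + 2)·(s - 3)·(s - 1)^2·(s^2 + s - 1).
Factor degrees with multiplicity: 1 + 1 + 1 + 1 + 2 = 6.

1, 1, 1, 1, 2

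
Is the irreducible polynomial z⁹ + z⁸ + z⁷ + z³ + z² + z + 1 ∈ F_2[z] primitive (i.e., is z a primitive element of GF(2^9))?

Yes

Write f(z) = z⁹ + z⁸ + z⁷ + z³ + z² + z + 1.
|GF(2^9)^×| = 2^9 − 1 = 511. Prime factorization: 511 = 7·73.
f is primitive ⇔ z has order 511 in GF(2)[z]/(f), i.e. z^(511/q) ≠ 1 for each prime q | 511.
z^(73) mod f = z⁷ + z⁶ + z⁵ + z⁴ + z³.
z^(7) mod f = z⁷.
None equal 1, so z has full order 511; f is primitive.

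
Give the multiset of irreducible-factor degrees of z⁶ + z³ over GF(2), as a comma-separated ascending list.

Write f(z) = z⁶ + z³.
Roots in GF(2): f(0) = 0 → root; f(1) = 0 → root.
Linear factors from roots: (z), (z + 1).
Complete factorization: f(z) = (z + 1)·(z)^3·(z² + z + 1).
Factor degrees with multiplicity: 1 + 1 + 1 + 1 + 2 = 6.

1, 1, 1, 1, 2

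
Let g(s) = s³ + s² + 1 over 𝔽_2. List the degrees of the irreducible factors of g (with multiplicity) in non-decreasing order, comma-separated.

3

Roots in 𝔽_2: g(0) = 1; g(1) = 1.
Complete factorization: g(s) = (s³ + s² + 1).
Factor degrees with multiplicity: 3 = 3.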